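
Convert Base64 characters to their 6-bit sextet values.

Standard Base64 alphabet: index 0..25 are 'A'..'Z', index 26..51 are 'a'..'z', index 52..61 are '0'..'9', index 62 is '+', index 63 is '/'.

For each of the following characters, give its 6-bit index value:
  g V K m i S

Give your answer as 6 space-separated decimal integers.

'g': a..z range, 26 + ord('g') − ord('a') = 32
'V': A..Z range, ord('V') − ord('A') = 21
'K': A..Z range, ord('K') − ord('A') = 10
'm': a..z range, 26 + ord('m') − ord('a') = 38
'i': a..z range, 26 + ord('i') − ord('a') = 34
'S': A..Z range, ord('S') − ord('A') = 18

Answer: 32 21 10 38 34 18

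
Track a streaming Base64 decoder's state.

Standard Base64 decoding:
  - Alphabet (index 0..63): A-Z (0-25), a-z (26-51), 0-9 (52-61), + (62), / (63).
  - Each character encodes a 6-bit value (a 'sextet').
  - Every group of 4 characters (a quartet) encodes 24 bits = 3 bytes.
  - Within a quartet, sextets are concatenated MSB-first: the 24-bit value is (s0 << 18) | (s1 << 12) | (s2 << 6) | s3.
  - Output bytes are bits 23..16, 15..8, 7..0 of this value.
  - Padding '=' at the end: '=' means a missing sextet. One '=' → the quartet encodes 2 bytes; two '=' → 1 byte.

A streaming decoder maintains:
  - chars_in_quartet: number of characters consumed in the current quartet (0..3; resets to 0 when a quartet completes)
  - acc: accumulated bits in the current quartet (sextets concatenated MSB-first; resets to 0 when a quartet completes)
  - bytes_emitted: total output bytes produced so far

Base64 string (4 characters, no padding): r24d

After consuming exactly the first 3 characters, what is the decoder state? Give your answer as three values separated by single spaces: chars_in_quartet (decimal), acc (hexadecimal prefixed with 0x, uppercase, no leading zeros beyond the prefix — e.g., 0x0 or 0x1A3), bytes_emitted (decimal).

Answer: 3 0x2BDB8 0

Derivation:
After char 0 ('r'=43): chars_in_quartet=1 acc=0x2B bytes_emitted=0
After char 1 ('2'=54): chars_in_quartet=2 acc=0xAF6 bytes_emitted=0
After char 2 ('4'=56): chars_in_quartet=3 acc=0x2BDB8 bytes_emitted=0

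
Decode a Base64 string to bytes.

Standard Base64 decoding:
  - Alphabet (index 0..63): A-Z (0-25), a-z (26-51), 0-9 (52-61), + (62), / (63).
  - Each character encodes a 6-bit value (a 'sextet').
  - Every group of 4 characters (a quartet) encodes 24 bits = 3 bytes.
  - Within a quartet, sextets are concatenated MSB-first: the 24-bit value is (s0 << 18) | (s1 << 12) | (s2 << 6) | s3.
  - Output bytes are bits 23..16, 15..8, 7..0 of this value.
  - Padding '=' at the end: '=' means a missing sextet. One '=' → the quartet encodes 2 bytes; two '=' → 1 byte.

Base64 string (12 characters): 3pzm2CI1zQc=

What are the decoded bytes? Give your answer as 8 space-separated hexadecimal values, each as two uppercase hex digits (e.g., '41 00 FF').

After char 0 ('3'=55): chars_in_quartet=1 acc=0x37 bytes_emitted=0
After char 1 ('p'=41): chars_in_quartet=2 acc=0xDE9 bytes_emitted=0
After char 2 ('z'=51): chars_in_quartet=3 acc=0x37A73 bytes_emitted=0
After char 3 ('m'=38): chars_in_quartet=4 acc=0xDE9CE6 -> emit DE 9C E6, reset; bytes_emitted=3
After char 4 ('2'=54): chars_in_quartet=1 acc=0x36 bytes_emitted=3
After char 5 ('C'=2): chars_in_quartet=2 acc=0xD82 bytes_emitted=3
After char 6 ('I'=8): chars_in_quartet=3 acc=0x36088 bytes_emitted=3
After char 7 ('1'=53): chars_in_quartet=4 acc=0xD82235 -> emit D8 22 35, reset; bytes_emitted=6
After char 8 ('z'=51): chars_in_quartet=1 acc=0x33 bytes_emitted=6
After char 9 ('Q'=16): chars_in_quartet=2 acc=0xCD0 bytes_emitted=6
After char 10 ('c'=28): chars_in_quartet=3 acc=0x3341C bytes_emitted=6
Padding '=': partial quartet acc=0x3341C -> emit CD 07; bytes_emitted=8

Answer: DE 9C E6 D8 22 35 CD 07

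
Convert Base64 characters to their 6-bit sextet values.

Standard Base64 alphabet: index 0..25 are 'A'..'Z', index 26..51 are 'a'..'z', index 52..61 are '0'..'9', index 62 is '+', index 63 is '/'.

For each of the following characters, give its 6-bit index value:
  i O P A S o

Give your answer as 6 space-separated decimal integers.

Answer: 34 14 15 0 18 40

Derivation:
'i': a..z range, 26 + ord('i') − ord('a') = 34
'O': A..Z range, ord('O') − ord('A') = 14
'P': A..Z range, ord('P') − ord('A') = 15
'A': A..Z range, ord('A') − ord('A') = 0
'S': A..Z range, ord('S') − ord('A') = 18
'o': a..z range, 26 + ord('o') − ord('a') = 40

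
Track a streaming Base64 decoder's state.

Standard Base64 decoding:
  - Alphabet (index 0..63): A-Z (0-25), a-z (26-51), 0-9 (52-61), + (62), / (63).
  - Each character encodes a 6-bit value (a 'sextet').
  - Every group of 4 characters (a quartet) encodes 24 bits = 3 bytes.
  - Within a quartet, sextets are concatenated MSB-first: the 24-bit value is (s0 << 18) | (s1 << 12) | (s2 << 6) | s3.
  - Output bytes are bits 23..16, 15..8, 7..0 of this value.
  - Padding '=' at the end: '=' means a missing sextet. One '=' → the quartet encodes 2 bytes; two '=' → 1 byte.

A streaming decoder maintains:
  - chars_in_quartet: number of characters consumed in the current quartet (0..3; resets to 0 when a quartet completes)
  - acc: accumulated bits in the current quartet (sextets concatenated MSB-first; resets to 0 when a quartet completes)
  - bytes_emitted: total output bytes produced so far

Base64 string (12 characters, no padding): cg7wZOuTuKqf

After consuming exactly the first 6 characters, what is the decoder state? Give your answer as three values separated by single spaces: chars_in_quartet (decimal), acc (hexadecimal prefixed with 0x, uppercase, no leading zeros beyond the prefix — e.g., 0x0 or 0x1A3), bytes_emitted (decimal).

Answer: 2 0x64E 3

Derivation:
After char 0 ('c'=28): chars_in_quartet=1 acc=0x1C bytes_emitted=0
After char 1 ('g'=32): chars_in_quartet=2 acc=0x720 bytes_emitted=0
After char 2 ('7'=59): chars_in_quartet=3 acc=0x1C83B bytes_emitted=0
After char 3 ('w'=48): chars_in_quartet=4 acc=0x720EF0 -> emit 72 0E F0, reset; bytes_emitted=3
After char 4 ('Z'=25): chars_in_quartet=1 acc=0x19 bytes_emitted=3
After char 5 ('O'=14): chars_in_quartet=2 acc=0x64E bytes_emitted=3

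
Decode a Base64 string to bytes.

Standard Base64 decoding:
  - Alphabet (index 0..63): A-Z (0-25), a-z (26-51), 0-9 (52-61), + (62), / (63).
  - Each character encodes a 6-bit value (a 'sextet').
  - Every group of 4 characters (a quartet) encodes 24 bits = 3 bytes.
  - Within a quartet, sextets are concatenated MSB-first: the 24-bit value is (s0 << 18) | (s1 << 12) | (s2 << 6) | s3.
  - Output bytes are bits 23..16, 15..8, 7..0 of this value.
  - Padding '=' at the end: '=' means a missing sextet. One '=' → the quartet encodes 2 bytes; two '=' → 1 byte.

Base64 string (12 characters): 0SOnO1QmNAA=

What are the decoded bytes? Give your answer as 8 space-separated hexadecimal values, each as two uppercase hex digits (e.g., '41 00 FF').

After char 0 ('0'=52): chars_in_quartet=1 acc=0x34 bytes_emitted=0
After char 1 ('S'=18): chars_in_quartet=2 acc=0xD12 bytes_emitted=0
After char 2 ('O'=14): chars_in_quartet=3 acc=0x3448E bytes_emitted=0
After char 3 ('n'=39): chars_in_quartet=4 acc=0xD123A7 -> emit D1 23 A7, reset; bytes_emitted=3
After char 4 ('O'=14): chars_in_quartet=1 acc=0xE bytes_emitted=3
After char 5 ('1'=53): chars_in_quartet=2 acc=0x3B5 bytes_emitted=3
After char 6 ('Q'=16): chars_in_quartet=3 acc=0xED50 bytes_emitted=3
After char 7 ('m'=38): chars_in_quartet=4 acc=0x3B5426 -> emit 3B 54 26, reset; bytes_emitted=6
After char 8 ('N'=13): chars_in_quartet=1 acc=0xD bytes_emitted=6
After char 9 ('A'=0): chars_in_quartet=2 acc=0x340 bytes_emitted=6
After char 10 ('A'=0): chars_in_quartet=3 acc=0xD000 bytes_emitted=6
Padding '=': partial quartet acc=0xD000 -> emit 34 00; bytes_emitted=8

Answer: D1 23 A7 3B 54 26 34 00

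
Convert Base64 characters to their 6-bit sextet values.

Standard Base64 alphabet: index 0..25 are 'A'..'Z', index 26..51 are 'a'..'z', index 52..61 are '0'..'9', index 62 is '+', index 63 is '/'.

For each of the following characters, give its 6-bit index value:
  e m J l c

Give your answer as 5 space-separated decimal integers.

'e': a..z range, 26 + ord('e') − ord('a') = 30
'm': a..z range, 26 + ord('m') − ord('a') = 38
'J': A..Z range, ord('J') − ord('A') = 9
'l': a..z range, 26 + ord('l') − ord('a') = 37
'c': a..z range, 26 + ord('c') − ord('a') = 28

Answer: 30 38 9 37 28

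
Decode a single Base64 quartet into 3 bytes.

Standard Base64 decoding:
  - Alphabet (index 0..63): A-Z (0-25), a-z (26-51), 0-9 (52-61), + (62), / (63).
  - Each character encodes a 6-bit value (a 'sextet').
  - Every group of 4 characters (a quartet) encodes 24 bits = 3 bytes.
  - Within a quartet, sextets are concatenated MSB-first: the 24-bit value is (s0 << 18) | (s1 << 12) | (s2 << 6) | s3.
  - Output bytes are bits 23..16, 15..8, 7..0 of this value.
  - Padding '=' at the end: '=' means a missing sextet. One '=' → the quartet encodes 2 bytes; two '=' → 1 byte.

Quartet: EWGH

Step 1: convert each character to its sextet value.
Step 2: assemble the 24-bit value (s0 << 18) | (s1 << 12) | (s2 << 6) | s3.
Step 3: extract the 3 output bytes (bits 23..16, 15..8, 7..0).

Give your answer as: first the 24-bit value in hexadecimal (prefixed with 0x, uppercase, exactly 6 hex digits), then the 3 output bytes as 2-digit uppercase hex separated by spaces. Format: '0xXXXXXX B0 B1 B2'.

Sextets: E=4, W=22, G=6, H=7
24-bit: (4<<18) | (22<<12) | (6<<6) | 7
      = 0x100000 | 0x016000 | 0x000180 | 0x000007
      = 0x116187
Bytes: (v>>16)&0xFF=11, (v>>8)&0xFF=61, v&0xFF=87

Answer: 0x116187 11 61 87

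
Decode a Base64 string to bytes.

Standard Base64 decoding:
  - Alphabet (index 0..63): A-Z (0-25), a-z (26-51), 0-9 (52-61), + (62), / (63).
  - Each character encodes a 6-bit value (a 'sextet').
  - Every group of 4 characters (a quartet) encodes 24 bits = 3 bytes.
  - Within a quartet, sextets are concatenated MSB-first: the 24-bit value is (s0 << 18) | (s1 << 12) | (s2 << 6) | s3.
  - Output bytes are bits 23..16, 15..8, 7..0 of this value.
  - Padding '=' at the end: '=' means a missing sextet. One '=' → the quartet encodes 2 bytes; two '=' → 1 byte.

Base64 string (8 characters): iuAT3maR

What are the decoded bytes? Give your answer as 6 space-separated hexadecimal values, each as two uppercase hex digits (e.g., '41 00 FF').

Answer: 8A E0 13 DE 66 91

Derivation:
After char 0 ('i'=34): chars_in_quartet=1 acc=0x22 bytes_emitted=0
After char 1 ('u'=46): chars_in_quartet=2 acc=0x8AE bytes_emitted=0
After char 2 ('A'=0): chars_in_quartet=3 acc=0x22B80 bytes_emitted=0
After char 3 ('T'=19): chars_in_quartet=4 acc=0x8AE013 -> emit 8A E0 13, reset; bytes_emitted=3
After char 4 ('3'=55): chars_in_quartet=1 acc=0x37 bytes_emitted=3
After char 5 ('m'=38): chars_in_quartet=2 acc=0xDE6 bytes_emitted=3
After char 6 ('a'=26): chars_in_quartet=3 acc=0x3799A bytes_emitted=3
After char 7 ('R'=17): chars_in_quartet=4 acc=0xDE6691 -> emit DE 66 91, reset; bytes_emitted=6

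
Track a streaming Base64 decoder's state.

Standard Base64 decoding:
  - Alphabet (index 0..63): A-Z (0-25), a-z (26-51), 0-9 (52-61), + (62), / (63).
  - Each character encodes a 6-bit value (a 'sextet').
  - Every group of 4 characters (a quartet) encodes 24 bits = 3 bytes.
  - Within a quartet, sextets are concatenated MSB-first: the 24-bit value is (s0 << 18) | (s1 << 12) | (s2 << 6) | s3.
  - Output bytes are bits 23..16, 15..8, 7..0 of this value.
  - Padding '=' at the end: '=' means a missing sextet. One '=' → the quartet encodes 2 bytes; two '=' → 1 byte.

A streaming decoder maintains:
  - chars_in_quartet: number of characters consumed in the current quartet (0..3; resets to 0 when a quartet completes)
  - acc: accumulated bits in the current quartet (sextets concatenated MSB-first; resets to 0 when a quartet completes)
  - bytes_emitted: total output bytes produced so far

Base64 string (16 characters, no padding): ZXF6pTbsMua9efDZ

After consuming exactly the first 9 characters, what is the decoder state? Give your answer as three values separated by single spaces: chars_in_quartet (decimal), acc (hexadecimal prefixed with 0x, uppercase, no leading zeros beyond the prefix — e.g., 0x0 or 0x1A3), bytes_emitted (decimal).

After char 0 ('Z'=25): chars_in_quartet=1 acc=0x19 bytes_emitted=0
After char 1 ('X'=23): chars_in_quartet=2 acc=0x657 bytes_emitted=0
After char 2 ('F'=5): chars_in_quartet=3 acc=0x195C5 bytes_emitted=0
After char 3 ('6'=58): chars_in_quartet=4 acc=0x65717A -> emit 65 71 7A, reset; bytes_emitted=3
After char 4 ('p'=41): chars_in_quartet=1 acc=0x29 bytes_emitted=3
After char 5 ('T'=19): chars_in_quartet=2 acc=0xA53 bytes_emitted=3
After char 6 ('b'=27): chars_in_quartet=3 acc=0x294DB bytes_emitted=3
After char 7 ('s'=44): chars_in_quartet=4 acc=0xA536EC -> emit A5 36 EC, reset; bytes_emitted=6
After char 8 ('M'=12): chars_in_quartet=1 acc=0xC bytes_emitted=6

Answer: 1 0xC 6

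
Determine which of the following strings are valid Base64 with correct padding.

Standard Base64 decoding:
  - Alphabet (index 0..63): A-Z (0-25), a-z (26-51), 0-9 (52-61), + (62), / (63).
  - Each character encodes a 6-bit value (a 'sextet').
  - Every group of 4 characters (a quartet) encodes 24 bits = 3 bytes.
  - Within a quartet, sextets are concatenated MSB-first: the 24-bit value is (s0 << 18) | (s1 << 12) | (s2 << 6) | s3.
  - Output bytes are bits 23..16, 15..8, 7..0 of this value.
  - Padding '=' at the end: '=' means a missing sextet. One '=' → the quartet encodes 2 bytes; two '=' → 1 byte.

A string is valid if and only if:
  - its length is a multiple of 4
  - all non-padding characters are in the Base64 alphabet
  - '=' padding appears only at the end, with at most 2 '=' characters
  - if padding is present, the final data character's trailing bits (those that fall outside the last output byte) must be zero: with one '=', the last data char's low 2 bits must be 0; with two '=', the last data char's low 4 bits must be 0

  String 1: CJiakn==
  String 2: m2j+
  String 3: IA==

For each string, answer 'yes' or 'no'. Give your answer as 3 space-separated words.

Answer: no yes yes

Derivation:
String 1: 'CJiakn==' → invalid (bad trailing bits)
String 2: 'm2j+' → valid
String 3: 'IA==' → valid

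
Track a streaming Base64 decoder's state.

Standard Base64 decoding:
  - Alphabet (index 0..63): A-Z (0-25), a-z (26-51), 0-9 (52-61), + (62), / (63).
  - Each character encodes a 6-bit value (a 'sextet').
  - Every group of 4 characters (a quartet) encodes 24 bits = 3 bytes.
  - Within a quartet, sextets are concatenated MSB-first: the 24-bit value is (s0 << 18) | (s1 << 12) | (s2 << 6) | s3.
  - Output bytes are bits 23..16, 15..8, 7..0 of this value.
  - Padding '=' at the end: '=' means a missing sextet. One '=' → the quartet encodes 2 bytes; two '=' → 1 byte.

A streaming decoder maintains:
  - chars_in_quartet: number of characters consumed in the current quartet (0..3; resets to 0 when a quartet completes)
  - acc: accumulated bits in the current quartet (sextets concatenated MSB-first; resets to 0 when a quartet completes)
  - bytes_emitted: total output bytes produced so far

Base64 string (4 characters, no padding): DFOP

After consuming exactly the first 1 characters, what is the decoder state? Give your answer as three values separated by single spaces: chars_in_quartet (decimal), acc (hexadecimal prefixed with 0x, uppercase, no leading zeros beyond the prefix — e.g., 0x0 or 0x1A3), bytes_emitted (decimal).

Answer: 1 0x3 0

Derivation:
After char 0 ('D'=3): chars_in_quartet=1 acc=0x3 bytes_emitted=0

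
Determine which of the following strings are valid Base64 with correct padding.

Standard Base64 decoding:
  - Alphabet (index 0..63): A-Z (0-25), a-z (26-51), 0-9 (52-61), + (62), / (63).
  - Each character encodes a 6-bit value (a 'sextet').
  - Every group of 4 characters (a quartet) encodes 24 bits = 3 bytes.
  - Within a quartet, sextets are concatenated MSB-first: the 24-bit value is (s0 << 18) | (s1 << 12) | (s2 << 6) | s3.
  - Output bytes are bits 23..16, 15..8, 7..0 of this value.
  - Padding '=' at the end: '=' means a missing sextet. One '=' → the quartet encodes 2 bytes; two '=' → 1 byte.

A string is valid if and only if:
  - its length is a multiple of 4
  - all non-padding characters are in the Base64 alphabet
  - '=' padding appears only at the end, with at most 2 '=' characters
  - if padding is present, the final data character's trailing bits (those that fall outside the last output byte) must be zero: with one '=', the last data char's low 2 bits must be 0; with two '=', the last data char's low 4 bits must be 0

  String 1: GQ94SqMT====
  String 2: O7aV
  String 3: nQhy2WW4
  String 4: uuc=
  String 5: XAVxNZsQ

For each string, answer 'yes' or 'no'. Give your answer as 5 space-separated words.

String 1: 'GQ94SqMT====' → invalid (4 pad chars (max 2))
String 2: 'O7aV' → valid
String 3: 'nQhy2WW4' → valid
String 4: 'uuc=' → valid
String 5: 'XAVxNZsQ' → valid

Answer: no yes yes yes yes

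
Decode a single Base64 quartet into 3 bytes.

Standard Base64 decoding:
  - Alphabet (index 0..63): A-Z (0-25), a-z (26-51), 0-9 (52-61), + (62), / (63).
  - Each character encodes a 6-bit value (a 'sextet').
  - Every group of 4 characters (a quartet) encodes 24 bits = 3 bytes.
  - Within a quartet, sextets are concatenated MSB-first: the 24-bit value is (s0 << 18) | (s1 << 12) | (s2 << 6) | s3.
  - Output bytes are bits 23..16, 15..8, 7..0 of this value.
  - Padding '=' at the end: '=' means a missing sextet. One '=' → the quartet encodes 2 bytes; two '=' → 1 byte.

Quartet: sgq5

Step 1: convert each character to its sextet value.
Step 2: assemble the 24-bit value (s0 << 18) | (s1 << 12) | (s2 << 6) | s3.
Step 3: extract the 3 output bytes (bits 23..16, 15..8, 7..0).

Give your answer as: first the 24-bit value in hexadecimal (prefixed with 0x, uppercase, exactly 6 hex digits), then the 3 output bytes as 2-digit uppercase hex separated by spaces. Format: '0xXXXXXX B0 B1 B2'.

Sextets: s=44, g=32, q=42, 5=57
24-bit: (44<<18) | (32<<12) | (42<<6) | 57
      = 0xB00000 | 0x020000 | 0x000A80 | 0x000039
      = 0xB20AB9
Bytes: (v>>16)&0xFF=B2, (v>>8)&0xFF=0A, v&0xFF=B9

Answer: 0xB20AB9 B2 0A B9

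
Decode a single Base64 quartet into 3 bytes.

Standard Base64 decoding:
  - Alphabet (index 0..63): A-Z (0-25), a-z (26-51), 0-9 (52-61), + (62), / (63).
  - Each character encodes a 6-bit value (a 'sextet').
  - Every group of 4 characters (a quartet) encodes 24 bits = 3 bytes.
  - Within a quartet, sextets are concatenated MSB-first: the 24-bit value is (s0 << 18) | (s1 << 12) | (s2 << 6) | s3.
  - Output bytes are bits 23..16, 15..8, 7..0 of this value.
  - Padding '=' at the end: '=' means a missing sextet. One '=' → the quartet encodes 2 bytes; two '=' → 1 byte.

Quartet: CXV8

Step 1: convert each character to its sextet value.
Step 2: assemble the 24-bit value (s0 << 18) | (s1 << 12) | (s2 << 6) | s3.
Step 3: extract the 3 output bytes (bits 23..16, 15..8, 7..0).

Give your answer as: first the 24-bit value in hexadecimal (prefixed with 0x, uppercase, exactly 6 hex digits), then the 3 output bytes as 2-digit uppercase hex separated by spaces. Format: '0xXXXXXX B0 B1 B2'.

Answer: 0x09757C 09 75 7C

Derivation:
Sextets: C=2, X=23, V=21, 8=60
24-bit: (2<<18) | (23<<12) | (21<<6) | 60
      = 0x080000 | 0x017000 | 0x000540 | 0x00003C
      = 0x09757C
Bytes: (v>>16)&0xFF=09, (v>>8)&0xFF=75, v&0xFF=7C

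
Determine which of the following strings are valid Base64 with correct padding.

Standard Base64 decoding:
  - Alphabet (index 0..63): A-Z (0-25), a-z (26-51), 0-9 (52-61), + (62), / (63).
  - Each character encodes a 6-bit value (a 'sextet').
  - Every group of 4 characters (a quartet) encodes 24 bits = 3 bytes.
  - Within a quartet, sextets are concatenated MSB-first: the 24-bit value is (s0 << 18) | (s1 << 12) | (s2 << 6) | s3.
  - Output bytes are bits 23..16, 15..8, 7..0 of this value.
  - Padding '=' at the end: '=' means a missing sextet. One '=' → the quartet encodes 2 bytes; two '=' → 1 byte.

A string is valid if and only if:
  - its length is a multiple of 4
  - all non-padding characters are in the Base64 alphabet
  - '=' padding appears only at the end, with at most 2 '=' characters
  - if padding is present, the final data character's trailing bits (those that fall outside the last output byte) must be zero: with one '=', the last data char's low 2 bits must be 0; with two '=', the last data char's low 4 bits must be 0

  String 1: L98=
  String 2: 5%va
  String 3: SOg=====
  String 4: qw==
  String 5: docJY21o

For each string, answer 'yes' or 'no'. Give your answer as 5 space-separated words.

Answer: yes no no yes yes

Derivation:
String 1: 'L98=' → valid
String 2: '5%va' → invalid (bad char(s): ['%'])
String 3: 'SOg=====' → invalid (5 pad chars (max 2))
String 4: 'qw==' → valid
String 5: 'docJY21o' → valid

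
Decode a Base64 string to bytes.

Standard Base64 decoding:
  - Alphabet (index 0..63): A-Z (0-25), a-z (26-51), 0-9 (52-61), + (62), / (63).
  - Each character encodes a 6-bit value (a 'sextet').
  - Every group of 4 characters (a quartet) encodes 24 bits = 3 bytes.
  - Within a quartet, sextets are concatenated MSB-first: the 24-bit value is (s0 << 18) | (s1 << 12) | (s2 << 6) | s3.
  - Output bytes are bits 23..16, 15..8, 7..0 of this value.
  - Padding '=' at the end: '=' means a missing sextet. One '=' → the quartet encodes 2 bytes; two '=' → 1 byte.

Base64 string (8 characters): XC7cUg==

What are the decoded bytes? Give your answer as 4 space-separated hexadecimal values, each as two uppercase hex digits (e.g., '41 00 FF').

After char 0 ('X'=23): chars_in_quartet=1 acc=0x17 bytes_emitted=0
After char 1 ('C'=2): chars_in_quartet=2 acc=0x5C2 bytes_emitted=0
After char 2 ('7'=59): chars_in_quartet=3 acc=0x170BB bytes_emitted=0
After char 3 ('c'=28): chars_in_quartet=4 acc=0x5C2EDC -> emit 5C 2E DC, reset; bytes_emitted=3
After char 4 ('U'=20): chars_in_quartet=1 acc=0x14 bytes_emitted=3
After char 5 ('g'=32): chars_in_quartet=2 acc=0x520 bytes_emitted=3
Padding '==': partial quartet acc=0x520 -> emit 52; bytes_emitted=4

Answer: 5C 2E DC 52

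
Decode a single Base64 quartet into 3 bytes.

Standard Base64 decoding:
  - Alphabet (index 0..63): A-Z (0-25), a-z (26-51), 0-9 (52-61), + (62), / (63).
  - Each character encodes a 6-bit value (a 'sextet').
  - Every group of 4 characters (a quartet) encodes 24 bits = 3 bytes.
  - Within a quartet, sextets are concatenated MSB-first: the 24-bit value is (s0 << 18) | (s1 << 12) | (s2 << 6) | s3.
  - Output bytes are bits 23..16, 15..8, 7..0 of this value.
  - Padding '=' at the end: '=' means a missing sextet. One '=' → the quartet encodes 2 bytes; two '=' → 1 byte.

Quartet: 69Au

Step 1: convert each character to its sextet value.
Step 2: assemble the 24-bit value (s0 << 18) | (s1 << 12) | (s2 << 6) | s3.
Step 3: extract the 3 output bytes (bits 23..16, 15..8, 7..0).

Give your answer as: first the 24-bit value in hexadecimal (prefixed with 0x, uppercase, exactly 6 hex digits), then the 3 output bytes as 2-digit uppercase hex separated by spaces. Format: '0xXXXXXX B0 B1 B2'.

Answer: 0xEBD02E EB D0 2E

Derivation:
Sextets: 6=58, 9=61, A=0, u=46
24-bit: (58<<18) | (61<<12) | (0<<6) | 46
      = 0xE80000 | 0x03D000 | 0x000000 | 0x00002E
      = 0xEBD02E
Bytes: (v>>16)&0xFF=EB, (v>>8)&0xFF=D0, v&0xFF=2E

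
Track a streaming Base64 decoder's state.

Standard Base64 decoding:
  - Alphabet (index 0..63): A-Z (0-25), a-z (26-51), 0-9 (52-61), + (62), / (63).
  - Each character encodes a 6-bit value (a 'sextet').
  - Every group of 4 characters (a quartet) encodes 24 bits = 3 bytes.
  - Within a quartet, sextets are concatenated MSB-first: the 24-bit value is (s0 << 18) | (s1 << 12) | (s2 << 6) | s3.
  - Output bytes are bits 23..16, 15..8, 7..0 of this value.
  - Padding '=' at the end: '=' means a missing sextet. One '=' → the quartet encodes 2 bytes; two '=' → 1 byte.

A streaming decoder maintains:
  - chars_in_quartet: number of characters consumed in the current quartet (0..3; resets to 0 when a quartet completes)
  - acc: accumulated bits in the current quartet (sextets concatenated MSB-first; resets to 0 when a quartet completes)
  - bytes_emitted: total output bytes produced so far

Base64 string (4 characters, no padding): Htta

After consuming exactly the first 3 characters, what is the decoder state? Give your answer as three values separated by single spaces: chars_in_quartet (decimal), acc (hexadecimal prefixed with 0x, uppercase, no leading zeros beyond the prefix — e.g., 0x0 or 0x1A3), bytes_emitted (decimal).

After char 0 ('H'=7): chars_in_quartet=1 acc=0x7 bytes_emitted=0
After char 1 ('t'=45): chars_in_quartet=2 acc=0x1ED bytes_emitted=0
After char 2 ('t'=45): chars_in_quartet=3 acc=0x7B6D bytes_emitted=0

Answer: 3 0x7B6D 0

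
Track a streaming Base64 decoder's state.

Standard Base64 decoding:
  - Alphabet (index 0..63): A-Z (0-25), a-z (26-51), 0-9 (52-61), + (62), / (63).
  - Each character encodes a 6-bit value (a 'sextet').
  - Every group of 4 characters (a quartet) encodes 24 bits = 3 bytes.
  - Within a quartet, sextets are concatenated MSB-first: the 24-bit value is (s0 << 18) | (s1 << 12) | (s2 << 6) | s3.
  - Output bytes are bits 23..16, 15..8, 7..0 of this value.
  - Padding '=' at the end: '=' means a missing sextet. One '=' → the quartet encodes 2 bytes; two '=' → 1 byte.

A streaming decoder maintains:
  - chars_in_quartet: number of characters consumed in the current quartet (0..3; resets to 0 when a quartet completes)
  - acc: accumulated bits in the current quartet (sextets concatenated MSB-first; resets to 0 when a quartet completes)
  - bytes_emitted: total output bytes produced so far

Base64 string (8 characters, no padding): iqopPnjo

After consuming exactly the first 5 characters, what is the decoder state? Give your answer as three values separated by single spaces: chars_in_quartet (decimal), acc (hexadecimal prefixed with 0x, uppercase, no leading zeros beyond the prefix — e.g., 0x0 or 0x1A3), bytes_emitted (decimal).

Answer: 1 0xF 3

Derivation:
After char 0 ('i'=34): chars_in_quartet=1 acc=0x22 bytes_emitted=0
After char 1 ('q'=42): chars_in_quartet=2 acc=0x8AA bytes_emitted=0
After char 2 ('o'=40): chars_in_quartet=3 acc=0x22AA8 bytes_emitted=0
After char 3 ('p'=41): chars_in_quartet=4 acc=0x8AAA29 -> emit 8A AA 29, reset; bytes_emitted=3
After char 4 ('P'=15): chars_in_quartet=1 acc=0xF bytes_emitted=3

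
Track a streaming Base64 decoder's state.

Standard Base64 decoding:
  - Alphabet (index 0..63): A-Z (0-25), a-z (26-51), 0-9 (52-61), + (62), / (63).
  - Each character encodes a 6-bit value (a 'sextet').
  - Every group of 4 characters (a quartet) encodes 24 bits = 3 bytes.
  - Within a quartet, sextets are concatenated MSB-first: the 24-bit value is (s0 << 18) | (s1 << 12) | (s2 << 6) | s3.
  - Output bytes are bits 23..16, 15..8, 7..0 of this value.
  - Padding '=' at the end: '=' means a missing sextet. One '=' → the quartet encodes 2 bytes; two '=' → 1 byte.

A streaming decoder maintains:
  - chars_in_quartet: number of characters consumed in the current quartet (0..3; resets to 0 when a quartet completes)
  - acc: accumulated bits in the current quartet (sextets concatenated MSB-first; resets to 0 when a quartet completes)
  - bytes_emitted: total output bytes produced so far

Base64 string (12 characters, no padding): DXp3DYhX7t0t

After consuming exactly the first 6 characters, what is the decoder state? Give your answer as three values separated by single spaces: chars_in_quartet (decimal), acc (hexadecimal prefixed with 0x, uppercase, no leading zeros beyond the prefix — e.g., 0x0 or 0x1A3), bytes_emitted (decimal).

Answer: 2 0xD8 3

Derivation:
After char 0 ('D'=3): chars_in_quartet=1 acc=0x3 bytes_emitted=0
After char 1 ('X'=23): chars_in_quartet=2 acc=0xD7 bytes_emitted=0
After char 2 ('p'=41): chars_in_quartet=3 acc=0x35E9 bytes_emitted=0
After char 3 ('3'=55): chars_in_quartet=4 acc=0xD7A77 -> emit 0D 7A 77, reset; bytes_emitted=3
After char 4 ('D'=3): chars_in_quartet=1 acc=0x3 bytes_emitted=3
After char 5 ('Y'=24): chars_in_quartet=2 acc=0xD8 bytes_emitted=3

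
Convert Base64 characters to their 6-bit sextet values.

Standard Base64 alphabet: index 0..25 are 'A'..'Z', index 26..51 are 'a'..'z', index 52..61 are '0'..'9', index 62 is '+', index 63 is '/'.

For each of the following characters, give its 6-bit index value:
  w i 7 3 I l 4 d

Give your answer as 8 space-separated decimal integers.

'w': a..z range, 26 + ord('w') − ord('a') = 48
'i': a..z range, 26 + ord('i') − ord('a') = 34
'7': 0..9 range, 52 + ord('7') − ord('0') = 59
'3': 0..9 range, 52 + ord('3') − ord('0') = 55
'I': A..Z range, ord('I') − ord('A') = 8
'l': a..z range, 26 + ord('l') − ord('a') = 37
'4': 0..9 range, 52 + ord('4') − ord('0') = 56
'd': a..z range, 26 + ord('d') − ord('a') = 29

Answer: 48 34 59 55 8 37 56 29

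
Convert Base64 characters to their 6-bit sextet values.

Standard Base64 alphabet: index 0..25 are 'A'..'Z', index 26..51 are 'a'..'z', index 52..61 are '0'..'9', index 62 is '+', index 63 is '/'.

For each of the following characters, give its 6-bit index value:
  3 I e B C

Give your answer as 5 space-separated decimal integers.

'3': 0..9 range, 52 + ord('3') − ord('0') = 55
'I': A..Z range, ord('I') − ord('A') = 8
'e': a..z range, 26 + ord('e') − ord('a') = 30
'B': A..Z range, ord('B') − ord('A') = 1
'C': A..Z range, ord('C') − ord('A') = 2

Answer: 55 8 30 1 2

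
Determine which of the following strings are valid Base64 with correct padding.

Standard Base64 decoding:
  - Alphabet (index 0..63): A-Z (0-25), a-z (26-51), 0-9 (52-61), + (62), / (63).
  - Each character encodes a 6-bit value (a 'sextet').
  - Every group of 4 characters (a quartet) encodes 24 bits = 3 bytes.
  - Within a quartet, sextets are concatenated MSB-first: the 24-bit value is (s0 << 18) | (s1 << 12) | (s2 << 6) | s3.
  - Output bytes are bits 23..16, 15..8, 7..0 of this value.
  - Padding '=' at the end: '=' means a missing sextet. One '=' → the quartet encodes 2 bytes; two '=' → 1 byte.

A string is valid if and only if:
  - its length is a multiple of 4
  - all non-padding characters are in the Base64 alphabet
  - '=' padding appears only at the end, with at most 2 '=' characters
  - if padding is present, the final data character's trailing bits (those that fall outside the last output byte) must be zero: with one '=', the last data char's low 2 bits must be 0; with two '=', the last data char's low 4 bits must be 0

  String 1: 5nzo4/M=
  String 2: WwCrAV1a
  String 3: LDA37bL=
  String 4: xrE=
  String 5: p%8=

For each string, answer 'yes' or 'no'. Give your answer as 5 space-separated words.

String 1: '5nzo4/M=' → valid
String 2: 'WwCrAV1a' → valid
String 3: 'LDA37bL=' → invalid (bad trailing bits)
String 4: 'xrE=' → valid
String 5: 'p%8=' → invalid (bad char(s): ['%'])

Answer: yes yes no yes no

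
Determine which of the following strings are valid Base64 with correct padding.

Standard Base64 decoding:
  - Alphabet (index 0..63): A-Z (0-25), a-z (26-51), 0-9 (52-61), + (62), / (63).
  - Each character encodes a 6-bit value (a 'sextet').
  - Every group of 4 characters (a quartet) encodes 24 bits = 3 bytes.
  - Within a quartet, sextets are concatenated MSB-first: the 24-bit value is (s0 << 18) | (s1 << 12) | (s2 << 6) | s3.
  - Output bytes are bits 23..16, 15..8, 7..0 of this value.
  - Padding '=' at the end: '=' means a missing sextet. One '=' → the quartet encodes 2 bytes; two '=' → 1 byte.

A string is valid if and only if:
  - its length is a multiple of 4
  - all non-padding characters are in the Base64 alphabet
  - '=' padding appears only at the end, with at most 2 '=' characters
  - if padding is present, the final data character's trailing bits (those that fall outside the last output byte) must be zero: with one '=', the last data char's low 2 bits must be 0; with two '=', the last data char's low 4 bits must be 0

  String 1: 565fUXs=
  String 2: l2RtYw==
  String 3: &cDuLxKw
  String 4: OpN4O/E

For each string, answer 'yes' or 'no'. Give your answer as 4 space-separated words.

Answer: yes yes no no

Derivation:
String 1: '565fUXs=' → valid
String 2: 'l2RtYw==' → valid
String 3: '&cDuLxKw' → invalid (bad char(s): ['&'])
String 4: 'OpN4O/E' → invalid (len=7 not mult of 4)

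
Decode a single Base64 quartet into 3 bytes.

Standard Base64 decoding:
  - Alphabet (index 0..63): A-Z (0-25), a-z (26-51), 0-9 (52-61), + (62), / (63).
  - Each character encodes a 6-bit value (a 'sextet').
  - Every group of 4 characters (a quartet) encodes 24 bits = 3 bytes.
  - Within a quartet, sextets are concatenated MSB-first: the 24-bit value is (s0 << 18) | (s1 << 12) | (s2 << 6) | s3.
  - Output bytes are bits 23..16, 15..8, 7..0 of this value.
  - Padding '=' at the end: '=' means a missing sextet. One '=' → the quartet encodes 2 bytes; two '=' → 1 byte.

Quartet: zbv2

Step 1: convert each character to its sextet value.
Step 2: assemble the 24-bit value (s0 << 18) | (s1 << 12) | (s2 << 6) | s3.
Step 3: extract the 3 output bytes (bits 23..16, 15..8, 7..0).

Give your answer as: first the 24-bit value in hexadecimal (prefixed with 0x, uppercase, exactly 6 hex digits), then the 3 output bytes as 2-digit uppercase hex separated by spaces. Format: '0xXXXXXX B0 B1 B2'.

Answer: 0xCDBBF6 CD BB F6

Derivation:
Sextets: z=51, b=27, v=47, 2=54
24-bit: (51<<18) | (27<<12) | (47<<6) | 54
      = 0xCC0000 | 0x01B000 | 0x000BC0 | 0x000036
      = 0xCDBBF6
Bytes: (v>>16)&0xFF=CD, (v>>8)&0xFF=BB, v&0xFF=F6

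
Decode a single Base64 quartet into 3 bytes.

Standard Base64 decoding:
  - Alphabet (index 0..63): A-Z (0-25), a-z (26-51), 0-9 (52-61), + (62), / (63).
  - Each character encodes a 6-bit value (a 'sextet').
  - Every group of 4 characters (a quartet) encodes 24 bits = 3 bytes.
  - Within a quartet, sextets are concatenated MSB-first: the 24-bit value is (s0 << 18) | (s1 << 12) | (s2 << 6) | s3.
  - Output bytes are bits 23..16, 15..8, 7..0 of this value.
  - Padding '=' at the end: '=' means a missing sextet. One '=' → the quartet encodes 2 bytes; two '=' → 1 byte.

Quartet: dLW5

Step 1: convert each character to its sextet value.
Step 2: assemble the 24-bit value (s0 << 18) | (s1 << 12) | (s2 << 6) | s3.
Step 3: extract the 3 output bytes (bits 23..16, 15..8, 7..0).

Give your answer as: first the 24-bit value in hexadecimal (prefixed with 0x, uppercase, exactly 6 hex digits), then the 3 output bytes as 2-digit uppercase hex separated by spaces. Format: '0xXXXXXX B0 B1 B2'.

Answer: 0x74B5B9 74 B5 B9

Derivation:
Sextets: d=29, L=11, W=22, 5=57
24-bit: (29<<18) | (11<<12) | (22<<6) | 57
      = 0x740000 | 0x00B000 | 0x000580 | 0x000039
      = 0x74B5B9
Bytes: (v>>16)&0xFF=74, (v>>8)&0xFF=B5, v&0xFF=B9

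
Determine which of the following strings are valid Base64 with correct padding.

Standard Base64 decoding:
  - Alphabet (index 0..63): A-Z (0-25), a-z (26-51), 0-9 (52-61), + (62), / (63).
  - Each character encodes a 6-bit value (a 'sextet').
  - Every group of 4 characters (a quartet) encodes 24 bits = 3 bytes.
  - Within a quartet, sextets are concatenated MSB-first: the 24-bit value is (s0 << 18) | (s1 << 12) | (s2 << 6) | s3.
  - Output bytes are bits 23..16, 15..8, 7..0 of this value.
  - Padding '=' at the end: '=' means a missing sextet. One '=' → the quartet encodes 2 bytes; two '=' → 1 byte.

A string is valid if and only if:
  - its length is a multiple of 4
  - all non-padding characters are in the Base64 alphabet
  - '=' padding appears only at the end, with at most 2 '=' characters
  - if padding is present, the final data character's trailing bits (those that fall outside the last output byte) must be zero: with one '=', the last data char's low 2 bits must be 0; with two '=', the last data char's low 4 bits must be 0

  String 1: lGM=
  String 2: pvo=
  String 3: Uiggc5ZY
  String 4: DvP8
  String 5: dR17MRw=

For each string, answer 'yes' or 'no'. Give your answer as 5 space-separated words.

Answer: yes yes yes yes yes

Derivation:
String 1: 'lGM=' → valid
String 2: 'pvo=' → valid
String 3: 'Uiggc5ZY' → valid
String 4: 'DvP8' → valid
String 5: 'dR17MRw=' → valid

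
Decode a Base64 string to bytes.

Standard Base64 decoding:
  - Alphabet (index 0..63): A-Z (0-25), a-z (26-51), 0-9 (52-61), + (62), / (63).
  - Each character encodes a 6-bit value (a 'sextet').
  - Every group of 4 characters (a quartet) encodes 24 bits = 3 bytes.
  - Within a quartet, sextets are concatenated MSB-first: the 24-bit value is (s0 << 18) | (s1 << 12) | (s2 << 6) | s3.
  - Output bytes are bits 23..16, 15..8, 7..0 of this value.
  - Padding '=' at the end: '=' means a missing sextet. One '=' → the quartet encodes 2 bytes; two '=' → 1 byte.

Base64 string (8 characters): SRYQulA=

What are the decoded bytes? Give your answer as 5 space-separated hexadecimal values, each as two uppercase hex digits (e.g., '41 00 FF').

After char 0 ('S'=18): chars_in_quartet=1 acc=0x12 bytes_emitted=0
After char 1 ('R'=17): chars_in_quartet=2 acc=0x491 bytes_emitted=0
After char 2 ('Y'=24): chars_in_quartet=3 acc=0x12458 bytes_emitted=0
After char 3 ('Q'=16): chars_in_quartet=4 acc=0x491610 -> emit 49 16 10, reset; bytes_emitted=3
After char 4 ('u'=46): chars_in_quartet=1 acc=0x2E bytes_emitted=3
After char 5 ('l'=37): chars_in_quartet=2 acc=0xBA5 bytes_emitted=3
After char 6 ('A'=0): chars_in_quartet=3 acc=0x2E940 bytes_emitted=3
Padding '=': partial quartet acc=0x2E940 -> emit BA 50; bytes_emitted=5

Answer: 49 16 10 BA 50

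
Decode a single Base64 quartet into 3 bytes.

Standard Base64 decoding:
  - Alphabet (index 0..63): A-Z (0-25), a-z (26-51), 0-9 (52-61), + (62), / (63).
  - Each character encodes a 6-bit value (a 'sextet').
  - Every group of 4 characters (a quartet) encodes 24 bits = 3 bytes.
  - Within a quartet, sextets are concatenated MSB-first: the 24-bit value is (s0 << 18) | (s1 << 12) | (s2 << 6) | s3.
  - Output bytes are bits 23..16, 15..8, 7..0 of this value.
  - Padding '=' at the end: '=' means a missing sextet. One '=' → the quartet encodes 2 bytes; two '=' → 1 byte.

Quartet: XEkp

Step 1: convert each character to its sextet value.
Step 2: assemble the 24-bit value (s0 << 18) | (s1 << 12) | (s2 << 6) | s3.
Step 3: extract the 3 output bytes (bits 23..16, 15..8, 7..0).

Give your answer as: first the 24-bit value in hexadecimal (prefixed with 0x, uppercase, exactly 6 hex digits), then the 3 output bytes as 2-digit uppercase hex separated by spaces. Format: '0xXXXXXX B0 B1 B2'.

Answer: 0x5C4929 5C 49 29

Derivation:
Sextets: X=23, E=4, k=36, p=41
24-bit: (23<<18) | (4<<12) | (36<<6) | 41
      = 0x5C0000 | 0x004000 | 0x000900 | 0x000029
      = 0x5C4929
Bytes: (v>>16)&0xFF=5C, (v>>8)&0xFF=49, v&0xFF=29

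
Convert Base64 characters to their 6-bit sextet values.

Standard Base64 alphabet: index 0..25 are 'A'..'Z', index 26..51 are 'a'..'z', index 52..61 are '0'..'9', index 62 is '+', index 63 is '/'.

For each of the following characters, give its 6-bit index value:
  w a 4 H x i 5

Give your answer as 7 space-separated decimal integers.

'w': a..z range, 26 + ord('w') − ord('a') = 48
'a': a..z range, 26 + ord('a') − ord('a') = 26
'4': 0..9 range, 52 + ord('4') − ord('0') = 56
'H': A..Z range, ord('H') − ord('A') = 7
'x': a..z range, 26 + ord('x') − ord('a') = 49
'i': a..z range, 26 + ord('i') − ord('a') = 34
'5': 0..9 range, 52 + ord('5') − ord('0') = 57

Answer: 48 26 56 7 49 34 57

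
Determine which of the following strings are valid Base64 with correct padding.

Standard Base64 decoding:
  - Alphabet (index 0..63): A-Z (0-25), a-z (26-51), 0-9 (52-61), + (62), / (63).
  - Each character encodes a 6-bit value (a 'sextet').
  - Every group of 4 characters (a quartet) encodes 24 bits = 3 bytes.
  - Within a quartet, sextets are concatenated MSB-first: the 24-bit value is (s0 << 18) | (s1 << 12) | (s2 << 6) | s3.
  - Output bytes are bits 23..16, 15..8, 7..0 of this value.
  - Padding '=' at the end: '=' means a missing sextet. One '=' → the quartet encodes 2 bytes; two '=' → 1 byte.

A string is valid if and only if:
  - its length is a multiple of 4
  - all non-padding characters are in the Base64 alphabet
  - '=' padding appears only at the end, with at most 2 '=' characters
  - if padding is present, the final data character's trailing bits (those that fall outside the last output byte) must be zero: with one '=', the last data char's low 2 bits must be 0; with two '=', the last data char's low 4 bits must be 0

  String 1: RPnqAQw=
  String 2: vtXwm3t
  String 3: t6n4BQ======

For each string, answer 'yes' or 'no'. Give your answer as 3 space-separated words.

Answer: yes no no

Derivation:
String 1: 'RPnqAQw=' → valid
String 2: 'vtXwm3t' → invalid (len=7 not mult of 4)
String 3: 't6n4BQ======' → invalid (6 pad chars (max 2))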